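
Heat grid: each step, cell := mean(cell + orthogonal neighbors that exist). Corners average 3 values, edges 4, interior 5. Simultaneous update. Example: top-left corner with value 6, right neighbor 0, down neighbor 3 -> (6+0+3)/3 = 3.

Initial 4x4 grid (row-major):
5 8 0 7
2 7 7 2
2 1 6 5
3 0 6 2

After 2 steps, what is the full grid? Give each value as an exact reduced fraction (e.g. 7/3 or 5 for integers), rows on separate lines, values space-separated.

After step 1:
  5 5 11/2 3
  4 5 22/5 21/4
  2 16/5 5 15/4
  5/3 5/2 7/2 13/3
After step 2:
  14/3 41/8 179/40 55/12
  4 108/25 503/100 41/10
  163/60 177/50 397/100 55/12
  37/18 163/60 23/6 139/36

Answer: 14/3 41/8 179/40 55/12
4 108/25 503/100 41/10
163/60 177/50 397/100 55/12
37/18 163/60 23/6 139/36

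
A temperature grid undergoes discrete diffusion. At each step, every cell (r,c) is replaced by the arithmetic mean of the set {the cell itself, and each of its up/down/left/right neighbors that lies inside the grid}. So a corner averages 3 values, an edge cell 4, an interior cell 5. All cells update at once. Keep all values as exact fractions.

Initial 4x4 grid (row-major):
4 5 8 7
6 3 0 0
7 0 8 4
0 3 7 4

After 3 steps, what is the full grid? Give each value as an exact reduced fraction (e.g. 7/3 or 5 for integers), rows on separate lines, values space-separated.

After step 1:
  5 5 5 5
  5 14/5 19/5 11/4
  13/4 21/5 19/5 4
  10/3 5/2 11/2 5
After step 2:
  5 89/20 47/10 17/4
  321/80 104/25 363/100 311/80
  947/240 331/100 213/50 311/80
  109/36 233/60 21/5 29/6
After step 3:
  359/80 1831/400 1703/400 1027/240
  10271/2400 313/80 1651/400 3131/800
  25733/7200 23471/6000 1543/400 10121/2400
  7817/2160 12979/3600 5153/1200 3101/720

Answer: 359/80 1831/400 1703/400 1027/240
10271/2400 313/80 1651/400 3131/800
25733/7200 23471/6000 1543/400 10121/2400
7817/2160 12979/3600 5153/1200 3101/720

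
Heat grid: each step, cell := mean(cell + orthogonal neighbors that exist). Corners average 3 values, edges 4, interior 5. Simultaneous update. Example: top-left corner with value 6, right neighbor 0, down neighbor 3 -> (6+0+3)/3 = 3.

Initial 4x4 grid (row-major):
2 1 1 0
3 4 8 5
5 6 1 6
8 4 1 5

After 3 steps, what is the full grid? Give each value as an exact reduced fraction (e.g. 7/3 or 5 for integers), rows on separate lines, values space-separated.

Answer: 121/40 567/200 1853/600 1123/360
4367/1200 3739/1000 141/40 4531/1200
16589/3600 12569/3000 4149/1000 4667/1200
1027/216 4091/900 1183/300 1439/360

Derivation:
After step 1:
  2 2 5/2 2
  7/2 22/5 19/5 19/4
  11/2 4 22/5 17/4
  17/3 19/4 11/4 4
After step 2:
  5/2 109/40 103/40 37/12
  77/20 177/50 397/100 37/10
  14/3 461/100 96/25 87/20
  191/36 103/24 159/40 11/3
After step 3:
  121/40 567/200 1853/600 1123/360
  4367/1200 3739/1000 141/40 4531/1200
  16589/3600 12569/3000 4149/1000 4667/1200
  1027/216 4091/900 1183/300 1439/360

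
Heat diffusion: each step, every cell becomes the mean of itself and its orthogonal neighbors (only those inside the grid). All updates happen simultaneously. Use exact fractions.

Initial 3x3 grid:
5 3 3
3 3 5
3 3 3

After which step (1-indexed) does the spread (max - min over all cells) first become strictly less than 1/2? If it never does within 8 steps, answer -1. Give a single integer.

Step 1: max=11/3, min=3, spread=2/3
Step 2: max=427/120, min=19/6, spread=47/120
  -> spread < 1/2 first at step 2
Step 3: max=1921/540, min=131/40, spread=61/216
Step 4: max=113837/32400, min=71633/21600, spread=511/2592
Step 5: max=6791089/1944000, min=4347851/1296000, spread=4309/31104
Step 6: max=404903633/116640000, min=87458099/25920000, spread=36295/373248
Step 7: max=24204243901/6998400000, min=15817649059/4665600000, spread=305773/4478976
Step 8: max=1447809511397/419904000000, min=951789929473/279936000000, spread=2575951/53747712

Answer: 2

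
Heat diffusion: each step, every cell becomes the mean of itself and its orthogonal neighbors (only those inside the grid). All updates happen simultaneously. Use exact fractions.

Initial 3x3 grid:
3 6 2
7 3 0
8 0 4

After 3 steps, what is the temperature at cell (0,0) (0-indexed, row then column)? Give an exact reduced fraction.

Answer: 9407/2160

Derivation:
Step 1: cell (0,0) = 16/3
Step 2: cell (0,0) = 169/36
Step 3: cell (0,0) = 9407/2160
Full grid after step 3:
  9407/2160 2953/800 6367/2160
  63529/14400 21173/6000 4481/1600
  761/180 50479/14400 1463/540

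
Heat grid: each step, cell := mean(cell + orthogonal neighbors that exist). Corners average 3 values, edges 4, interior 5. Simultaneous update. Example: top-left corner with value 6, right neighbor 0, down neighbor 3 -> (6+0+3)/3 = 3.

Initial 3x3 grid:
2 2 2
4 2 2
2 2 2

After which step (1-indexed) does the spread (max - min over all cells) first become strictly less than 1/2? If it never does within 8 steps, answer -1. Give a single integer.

Answer: 3

Derivation:
Step 1: max=8/3, min=2, spread=2/3
Step 2: max=307/120, min=2, spread=67/120
Step 3: max=2597/1080, min=207/100, spread=1807/5400
  -> spread < 1/2 first at step 3
Step 4: max=1021963/432000, min=5761/2700, spread=33401/144000
Step 5: max=9005933/3888000, min=583391/270000, spread=3025513/19440000
Step 6: max=3575326867/1555200000, min=31555949/14400000, spread=53531/497664
Step 7: max=212656925849/93312000000, min=8567116051/3888000000, spread=450953/5971968
Step 8: max=12706343560603/5598720000000, min=1034128610519/466560000000, spread=3799043/71663616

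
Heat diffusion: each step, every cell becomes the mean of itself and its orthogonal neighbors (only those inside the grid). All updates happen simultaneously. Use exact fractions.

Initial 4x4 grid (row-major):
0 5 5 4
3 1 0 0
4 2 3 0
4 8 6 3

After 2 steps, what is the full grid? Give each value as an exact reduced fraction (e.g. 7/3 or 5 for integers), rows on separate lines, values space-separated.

After step 1:
  8/3 11/4 7/2 3
  2 11/5 9/5 1
  13/4 18/5 11/5 3/2
  16/3 5 5 3
After step 2:
  89/36 667/240 221/80 5/2
  607/240 247/100 107/50 73/40
  851/240 13/4 141/50 77/40
  163/36 71/15 19/5 19/6

Answer: 89/36 667/240 221/80 5/2
607/240 247/100 107/50 73/40
851/240 13/4 141/50 77/40
163/36 71/15 19/5 19/6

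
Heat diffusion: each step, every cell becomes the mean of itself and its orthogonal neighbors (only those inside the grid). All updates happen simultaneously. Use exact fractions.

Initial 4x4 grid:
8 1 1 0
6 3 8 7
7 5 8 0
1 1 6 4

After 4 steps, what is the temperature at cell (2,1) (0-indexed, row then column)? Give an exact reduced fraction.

Answer: 17743/4000

Derivation:
Step 1: cell (2,1) = 24/5
Step 2: cell (2,1) = 114/25
Step 3: cell (2,1) = 9191/2000
Step 4: cell (2,1) = 17743/4000
Full grid after step 4:
  5437/1200 61001/14400 849703/216000 239959/64800
  7357/1600 27007/6000 753949/180000 438719/108000
  323809/72000 17743/4000 399991/90000 462019/108000
  91171/21600 2141/500 28999/6750 140953/32400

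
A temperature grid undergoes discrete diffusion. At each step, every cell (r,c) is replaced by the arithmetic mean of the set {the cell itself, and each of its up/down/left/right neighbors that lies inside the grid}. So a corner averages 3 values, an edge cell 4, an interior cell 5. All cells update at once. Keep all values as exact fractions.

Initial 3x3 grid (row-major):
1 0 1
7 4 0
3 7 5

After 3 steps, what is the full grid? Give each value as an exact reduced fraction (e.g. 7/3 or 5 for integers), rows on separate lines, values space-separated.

After step 1:
  8/3 3/2 1/3
  15/4 18/5 5/2
  17/3 19/4 4
After step 2:
  95/36 81/40 13/9
  941/240 161/50 313/120
  85/18 1081/240 15/4
After step 3:
  6181/2160 5597/2400 547/270
  52207/14400 9767/3000 19841/7200
  4733/1080 58307/14400 869/240

Answer: 6181/2160 5597/2400 547/270
52207/14400 9767/3000 19841/7200
4733/1080 58307/14400 869/240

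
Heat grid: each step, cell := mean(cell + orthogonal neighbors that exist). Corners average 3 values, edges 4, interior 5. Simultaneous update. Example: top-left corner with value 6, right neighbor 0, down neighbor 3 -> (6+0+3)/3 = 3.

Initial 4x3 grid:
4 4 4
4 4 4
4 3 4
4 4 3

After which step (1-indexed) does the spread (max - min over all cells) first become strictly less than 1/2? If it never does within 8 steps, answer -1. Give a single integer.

Step 1: max=4, min=7/2, spread=1/2
Step 2: max=4, min=32/9, spread=4/9
  -> spread < 1/2 first at step 2
Step 3: max=1587/400, min=26491/7200, spread=83/288
Step 4: max=28409/7200, min=238831/64800, spread=337/1296
Step 5: max=1880449/480000, min=14491979/3888000, spread=7396579/38880000
Step 6: max=50616727/12960000, min=872817961/233280000, spread=61253/373248
Step 7: max=3024121943/777600000, min=52637658599/13996800000, spread=14372291/111974400
Step 8: max=180988507837/46656000000, min=3167497427941/839808000000, spread=144473141/1343692800

Answer: 2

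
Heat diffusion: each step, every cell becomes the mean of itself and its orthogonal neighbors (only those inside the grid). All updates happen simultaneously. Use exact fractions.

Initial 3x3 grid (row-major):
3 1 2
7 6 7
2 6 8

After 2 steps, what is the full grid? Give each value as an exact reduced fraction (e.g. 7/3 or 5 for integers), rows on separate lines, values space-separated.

Answer: 67/18 77/20 145/36
557/120 483/100 1289/240
5 229/40 73/12

Derivation:
After step 1:
  11/3 3 10/3
  9/2 27/5 23/4
  5 11/2 7
After step 2:
  67/18 77/20 145/36
  557/120 483/100 1289/240
  5 229/40 73/12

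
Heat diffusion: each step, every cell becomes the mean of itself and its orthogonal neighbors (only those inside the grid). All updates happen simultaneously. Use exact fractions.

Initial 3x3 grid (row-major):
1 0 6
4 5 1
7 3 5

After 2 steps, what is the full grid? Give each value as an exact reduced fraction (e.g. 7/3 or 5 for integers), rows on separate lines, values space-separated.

Answer: 107/36 12/5 115/36
791/240 191/50 731/240
167/36 229/60 49/12

Derivation:
After step 1:
  5/3 3 7/3
  17/4 13/5 17/4
  14/3 5 3
After step 2:
  107/36 12/5 115/36
  791/240 191/50 731/240
  167/36 229/60 49/12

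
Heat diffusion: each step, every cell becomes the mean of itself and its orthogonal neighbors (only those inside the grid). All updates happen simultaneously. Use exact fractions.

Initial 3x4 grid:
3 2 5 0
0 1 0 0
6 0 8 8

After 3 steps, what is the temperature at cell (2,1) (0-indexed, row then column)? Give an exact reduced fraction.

Step 1: cell (2,1) = 15/4
Step 2: cell (2,1) = 207/80
Step 3: cell (2,1) = 7073/2400
Full grid after step 3:
  256/135 7847/3600 1793/900 2519/1080
  16609/7200 12817/6000 5549/2000 3229/1200
  1687/720 7073/2400 22619/7200 7703/2160

Answer: 7073/2400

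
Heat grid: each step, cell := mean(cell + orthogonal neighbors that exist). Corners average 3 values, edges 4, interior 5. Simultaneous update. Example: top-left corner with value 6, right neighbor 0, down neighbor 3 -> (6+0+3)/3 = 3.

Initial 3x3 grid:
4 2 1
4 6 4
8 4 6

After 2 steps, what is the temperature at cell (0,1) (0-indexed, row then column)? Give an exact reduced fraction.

Step 1: cell (0,1) = 13/4
Step 2: cell (0,1) = 155/48
Full grid after step 2:
  145/36 155/48 59/18
  109/24 23/5 61/16
  101/18 5 179/36

Answer: 155/48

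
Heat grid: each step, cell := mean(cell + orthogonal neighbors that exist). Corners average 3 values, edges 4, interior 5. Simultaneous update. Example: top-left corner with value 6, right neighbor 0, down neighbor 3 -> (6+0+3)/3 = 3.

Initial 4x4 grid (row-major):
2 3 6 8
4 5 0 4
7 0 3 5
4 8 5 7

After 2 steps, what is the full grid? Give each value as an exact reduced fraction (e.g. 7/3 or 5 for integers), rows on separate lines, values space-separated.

Answer: 23/6 273/80 357/80 29/6
273/80 191/50 171/50 93/20
1151/240 88/25 213/50 259/60
43/9 157/30 137/30 97/18

Derivation:
After step 1:
  3 4 17/4 6
  9/2 12/5 18/5 17/4
  15/4 23/5 13/5 19/4
  19/3 17/4 23/4 17/3
After step 2:
  23/6 273/80 357/80 29/6
  273/80 191/50 171/50 93/20
  1151/240 88/25 213/50 259/60
  43/9 157/30 137/30 97/18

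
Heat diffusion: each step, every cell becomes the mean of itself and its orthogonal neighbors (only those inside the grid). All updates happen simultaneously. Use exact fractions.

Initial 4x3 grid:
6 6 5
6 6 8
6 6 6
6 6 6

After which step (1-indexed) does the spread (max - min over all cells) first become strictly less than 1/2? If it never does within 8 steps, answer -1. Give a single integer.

Answer: 2

Derivation:
Step 1: max=13/2, min=23/4, spread=3/4
Step 2: max=1529/240, min=71/12, spread=109/240
  -> spread < 1/2 first at step 2
Step 3: max=4981/800, min=6, spread=181/800
Step 4: max=1338383/216000, min=261031/43200, spread=923/6000
Step 5: max=1477423/240000, min=654181/108000, spread=213187/2160000
Step 6: max=1194932807/194400000, min=65618099/10800000, spread=552281/7776000
Step 7: max=171685437947/27993600000, min=1182536713/194400000, spread=56006051/1119744000
Step 8: max=4288022518367/699840000000, min=35524574171/5832000000, spread=25073617847/699840000000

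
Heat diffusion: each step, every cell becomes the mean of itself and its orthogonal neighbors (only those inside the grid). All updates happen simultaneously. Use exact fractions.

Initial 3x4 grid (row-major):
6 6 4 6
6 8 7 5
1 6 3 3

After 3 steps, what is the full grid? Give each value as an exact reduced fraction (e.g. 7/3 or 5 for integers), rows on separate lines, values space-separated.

After step 1:
  6 6 23/4 5
  21/4 33/5 27/5 21/4
  13/3 9/2 19/4 11/3
After step 2:
  23/4 487/80 443/80 16/3
  1331/240 111/20 111/20 1159/240
  169/36 1211/240 1099/240 41/9
After step 3:
  1043/180 917/160 2701/480 157/30
  15509/2880 6667/1200 6251/1200 14593/2880
  5503/1080 7153/1440 7103/1440 5027/1080

Answer: 1043/180 917/160 2701/480 157/30
15509/2880 6667/1200 6251/1200 14593/2880
5503/1080 7153/1440 7103/1440 5027/1080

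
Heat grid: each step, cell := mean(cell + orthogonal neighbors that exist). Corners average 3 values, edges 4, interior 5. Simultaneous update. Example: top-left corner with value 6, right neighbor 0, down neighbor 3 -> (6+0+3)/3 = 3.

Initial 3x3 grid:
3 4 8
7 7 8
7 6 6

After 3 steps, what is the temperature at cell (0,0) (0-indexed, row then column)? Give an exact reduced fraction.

Step 1: cell (0,0) = 14/3
Step 2: cell (0,0) = 97/18
Step 3: cell (0,0) = 6167/1080
Full grid after step 3:
  6167/1080 43199/7200 13699/2160
  21637/3600 37651/6000 94873/14400
  6797/1080 46949/7200 14479/2160

Answer: 6167/1080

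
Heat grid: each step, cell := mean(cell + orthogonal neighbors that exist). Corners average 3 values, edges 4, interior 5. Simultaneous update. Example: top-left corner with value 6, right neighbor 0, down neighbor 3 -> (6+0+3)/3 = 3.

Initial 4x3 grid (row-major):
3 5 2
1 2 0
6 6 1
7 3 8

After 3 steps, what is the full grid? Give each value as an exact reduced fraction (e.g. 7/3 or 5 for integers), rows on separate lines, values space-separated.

Answer: 277/90 9637/3600 338/135
503/150 2359/750 9547/3600
7811/1800 5723/1500 4349/1200
1297/270 4273/900 187/45

Derivation:
After step 1:
  3 3 7/3
  3 14/5 5/4
  5 18/5 15/4
  16/3 6 4
After step 2:
  3 167/60 79/36
  69/20 273/100 38/15
  127/30 423/100 63/20
  49/9 71/15 55/12
After step 3:
  277/90 9637/3600 338/135
  503/150 2359/750 9547/3600
  7811/1800 5723/1500 4349/1200
  1297/270 4273/900 187/45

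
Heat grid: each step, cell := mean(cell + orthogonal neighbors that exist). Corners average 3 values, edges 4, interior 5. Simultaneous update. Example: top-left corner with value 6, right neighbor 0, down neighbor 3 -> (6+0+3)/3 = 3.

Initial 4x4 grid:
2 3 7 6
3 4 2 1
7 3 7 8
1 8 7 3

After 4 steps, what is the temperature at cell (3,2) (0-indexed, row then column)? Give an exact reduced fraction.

Step 1: cell (3,2) = 25/4
Step 2: cell (3,2) = 28/5
Step 3: cell (3,2) = 138/25
Step 4: cell (3,2) = 15721/3000
Full grid after step 4:
  12203/3240 418169/108000 3673/864 142133/32400
  420929/108000 190249/45000 79747/18000 50339/10800
  483493/108000 414337/90000 74821/15000 90491/18000
  153211/32400 68501/13500 15721/3000 28987/5400

Answer: 15721/3000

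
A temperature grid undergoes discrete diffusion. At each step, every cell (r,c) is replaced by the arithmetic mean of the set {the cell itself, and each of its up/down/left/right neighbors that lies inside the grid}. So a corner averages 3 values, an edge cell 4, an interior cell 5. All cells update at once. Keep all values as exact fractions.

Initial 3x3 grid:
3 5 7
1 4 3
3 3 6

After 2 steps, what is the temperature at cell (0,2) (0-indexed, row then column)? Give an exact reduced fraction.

Step 1: cell (0,2) = 5
Step 2: cell (0,2) = 59/12
Full grid after step 2:
  7/2 319/80 59/12
  677/240 197/50 43/10
  109/36 203/60 13/3

Answer: 59/12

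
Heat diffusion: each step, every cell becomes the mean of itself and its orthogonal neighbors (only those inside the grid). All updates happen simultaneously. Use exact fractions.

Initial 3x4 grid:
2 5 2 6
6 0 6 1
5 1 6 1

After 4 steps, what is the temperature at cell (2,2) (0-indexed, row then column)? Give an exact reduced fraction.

Answer: 10903/3375

Derivation:
Step 1: cell (2,2) = 7/2
Step 2: cell (2,2) = 73/24
Step 3: cell (2,2) = 12113/3600
Step 4: cell (2,2) = 10903/3375
Full grid after step 4:
  444967/129600 379951/108000 13473/4000 74657/21600
  3047303/864000 1202557/360000 617041/180000 1412069/432000
  146989/43200 30923/9000 10903/3375 213571/64800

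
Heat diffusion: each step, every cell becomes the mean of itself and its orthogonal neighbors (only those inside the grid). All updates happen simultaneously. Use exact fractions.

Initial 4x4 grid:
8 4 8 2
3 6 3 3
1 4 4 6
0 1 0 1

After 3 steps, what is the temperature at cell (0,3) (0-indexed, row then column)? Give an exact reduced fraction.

Answer: 9383/2160

Derivation:
Step 1: cell (0,3) = 13/3
Step 2: cell (0,3) = 145/36
Step 3: cell (0,3) = 9383/2160
Full grid after step 3:
  679/144 2381/480 32267/7200 9383/2160
  41/10 8069/2000 25049/6000 13711/3600
  593/225 143/48 18413/6000 11647/3600
  3997/2160 14131/7200 17099/7200 5579/2160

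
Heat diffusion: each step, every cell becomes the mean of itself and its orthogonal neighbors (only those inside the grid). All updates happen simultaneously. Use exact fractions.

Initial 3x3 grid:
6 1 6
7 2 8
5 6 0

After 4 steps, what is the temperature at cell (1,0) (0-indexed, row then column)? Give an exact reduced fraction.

Step 1: cell (1,0) = 5
Step 2: cell (1,0) = 307/60
Step 3: cell (1,0) = 16649/3600
Step 4: cell (1,0) = 1015903/216000
Full grid after step 4:
  591761/129600 3925237/864000 188387/43200
  1015903/216000 200243/45000 959653/216000
  199637/43200 3949987/864000 564311/129600

Answer: 1015903/216000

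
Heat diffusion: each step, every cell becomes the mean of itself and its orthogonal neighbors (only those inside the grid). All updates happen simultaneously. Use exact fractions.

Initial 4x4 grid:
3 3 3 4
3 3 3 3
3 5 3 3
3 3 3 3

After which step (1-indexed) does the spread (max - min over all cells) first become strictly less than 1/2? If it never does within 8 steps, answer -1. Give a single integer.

Answer: 2

Derivation:
Step 1: max=7/2, min=3, spread=1/2
Step 2: max=86/25, min=3, spread=11/25
  -> spread < 1/2 first at step 2
Step 3: max=3967/1200, min=7481/2400, spread=151/800
Step 4: max=17771/5400, min=7519/2400, spread=3413/21600
Step 5: max=527669/162000, min=1368361/432000, spread=116269/1296000
Step 6: max=15815657/4860000, min=4118213/1296000, spread=1489433/19440000
Step 7: max=14759191/4556250, min=557324819/174960000, spread=47140577/874800000
Step 8: max=14145243371/4374000000, min=557842409999/174960000000, spread=2655774947/58320000000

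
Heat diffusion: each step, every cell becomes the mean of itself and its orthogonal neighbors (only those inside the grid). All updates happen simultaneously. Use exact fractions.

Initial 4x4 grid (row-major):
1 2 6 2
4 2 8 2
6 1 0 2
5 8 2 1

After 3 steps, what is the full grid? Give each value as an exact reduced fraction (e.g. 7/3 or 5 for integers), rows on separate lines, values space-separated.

Answer: 3337/1080 23129/7200 25361/7200 461/135
24389/7200 10063/3000 1199/375 22451/7200
28349/7200 2677/750 8837/3000 17611/7200
1183/270 27239/7200 20671/7200 2483/1080

Derivation:
After step 1:
  7/3 11/4 9/2 10/3
  13/4 17/5 18/5 7/2
  4 17/5 13/5 5/4
  19/3 4 11/4 5/3
After step 2:
  25/9 779/240 851/240 34/9
  779/240 82/25 88/25 701/240
  1019/240 87/25 68/25 541/240
  43/9 989/240 661/240 17/9
After step 3:
  3337/1080 23129/7200 25361/7200 461/135
  24389/7200 10063/3000 1199/375 22451/7200
  28349/7200 2677/750 8837/3000 17611/7200
  1183/270 27239/7200 20671/7200 2483/1080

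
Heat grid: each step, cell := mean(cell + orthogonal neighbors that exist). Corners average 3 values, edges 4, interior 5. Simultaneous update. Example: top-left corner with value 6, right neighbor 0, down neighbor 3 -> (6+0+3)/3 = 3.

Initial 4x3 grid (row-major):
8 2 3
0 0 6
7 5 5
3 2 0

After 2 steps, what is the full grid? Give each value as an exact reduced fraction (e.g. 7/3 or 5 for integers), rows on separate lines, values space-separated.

Answer: 31/9 257/80 125/36
403/120 169/50 413/120
153/40 333/100 409/120
41/12 379/120 53/18

Derivation:
After step 1:
  10/3 13/4 11/3
  15/4 13/5 7/2
  15/4 19/5 4
  4 5/2 7/3
After step 2:
  31/9 257/80 125/36
  403/120 169/50 413/120
  153/40 333/100 409/120
  41/12 379/120 53/18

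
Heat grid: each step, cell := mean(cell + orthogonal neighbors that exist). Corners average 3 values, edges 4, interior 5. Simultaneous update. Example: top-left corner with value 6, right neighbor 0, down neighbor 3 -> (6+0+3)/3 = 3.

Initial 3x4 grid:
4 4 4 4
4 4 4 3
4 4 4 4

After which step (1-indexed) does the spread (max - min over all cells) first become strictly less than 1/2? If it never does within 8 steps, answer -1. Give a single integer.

Step 1: max=4, min=11/3, spread=1/3
  -> spread < 1/2 first at step 1
Step 2: max=4, min=893/240, spread=67/240
Step 3: max=4, min=8203/2160, spread=437/2160
Step 4: max=3991/1000, min=3298469/864000, spread=29951/172800
Step 5: max=13421/3375, min=29888179/7776000, spread=206761/1555200
Step 6: max=21434329/5400000, min=11985404429/3110400000, spread=14430763/124416000
Step 7: max=1710347273/432000000, min=721388258311/186624000000, spread=139854109/1492992000
Step 8: max=153668771023/38880000000, min=43367288109749/11197440000000, spread=7114543559/89579520000

Answer: 1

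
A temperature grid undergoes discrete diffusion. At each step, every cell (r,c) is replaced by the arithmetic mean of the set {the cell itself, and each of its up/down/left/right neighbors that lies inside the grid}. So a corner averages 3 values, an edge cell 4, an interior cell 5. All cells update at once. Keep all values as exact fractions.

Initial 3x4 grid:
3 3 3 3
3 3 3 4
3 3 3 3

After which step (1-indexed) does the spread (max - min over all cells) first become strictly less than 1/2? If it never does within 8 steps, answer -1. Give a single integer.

Answer: 1

Derivation:
Step 1: max=10/3, min=3, spread=1/3
  -> spread < 1/2 first at step 1
Step 2: max=787/240, min=3, spread=67/240
Step 3: max=6917/2160, min=3, spread=437/2160
Step 4: max=2749531/864000, min=3009/1000, spread=29951/172800
Step 5: max=24543821/7776000, min=10204/3375, spread=206761/1555200
Step 6: max=9787395571/3110400000, min=16365671/5400000, spread=14430763/124416000
Step 7: max=584979741689/186624000000, min=1313652727/432000000, spread=139854109/1492992000
Step 8: max=35014791890251/11197440000000, min=118491228977/38880000000, spread=7114543559/89579520000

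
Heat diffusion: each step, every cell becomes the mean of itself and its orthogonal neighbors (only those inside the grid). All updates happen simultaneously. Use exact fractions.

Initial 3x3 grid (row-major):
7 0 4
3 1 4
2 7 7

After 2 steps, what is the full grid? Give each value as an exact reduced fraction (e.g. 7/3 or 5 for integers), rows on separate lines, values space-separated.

Answer: 115/36 3 29/9
163/48 7/2 47/12
23/6 69/16 19/4

Derivation:
After step 1:
  10/3 3 8/3
  13/4 3 4
  4 17/4 6
After step 2:
  115/36 3 29/9
  163/48 7/2 47/12
  23/6 69/16 19/4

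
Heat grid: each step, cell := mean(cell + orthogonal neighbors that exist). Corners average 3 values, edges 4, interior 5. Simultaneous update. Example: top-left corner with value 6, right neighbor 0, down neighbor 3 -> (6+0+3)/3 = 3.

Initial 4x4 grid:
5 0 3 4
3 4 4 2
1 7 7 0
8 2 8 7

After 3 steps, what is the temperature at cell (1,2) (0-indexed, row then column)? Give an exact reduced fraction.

Answer: 1477/400

Derivation:
Step 1: cell (1,2) = 4
Step 2: cell (1,2) = 361/100
Step 3: cell (1,2) = 1477/400
Full grid after step 3:
  6871/2160 22993/7200 7531/2400 149/48
  794/225 22309/6000 1477/400 1391/400
  155/36 26503/6000 9151/2000 1723/400
  9997/2160 7319/1440 12193/2400 1183/240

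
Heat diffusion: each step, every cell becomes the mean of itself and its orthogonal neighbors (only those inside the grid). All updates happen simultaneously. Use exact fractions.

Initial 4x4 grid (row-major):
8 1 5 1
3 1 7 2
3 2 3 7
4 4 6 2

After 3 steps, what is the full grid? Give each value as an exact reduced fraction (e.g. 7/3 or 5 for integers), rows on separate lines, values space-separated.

Answer: 161/45 561/160 25549/7200 466/135
551/160 1751/500 5311/1500 27439/7200
24619/7200 10337/3000 159/40 3143/800
3713/1080 26959/7200 3143/800 311/72

Derivation:
After step 1:
  4 15/4 7/2 8/3
  15/4 14/5 18/5 17/4
  3 13/5 5 7/2
  11/3 4 15/4 5
After step 2:
  23/6 281/80 811/240 125/36
  271/80 33/10 383/100 841/240
  781/240 87/25 369/100 71/16
  32/9 841/240 71/16 49/12
After step 3:
  161/45 561/160 25549/7200 466/135
  551/160 1751/500 5311/1500 27439/7200
  24619/7200 10337/3000 159/40 3143/800
  3713/1080 26959/7200 3143/800 311/72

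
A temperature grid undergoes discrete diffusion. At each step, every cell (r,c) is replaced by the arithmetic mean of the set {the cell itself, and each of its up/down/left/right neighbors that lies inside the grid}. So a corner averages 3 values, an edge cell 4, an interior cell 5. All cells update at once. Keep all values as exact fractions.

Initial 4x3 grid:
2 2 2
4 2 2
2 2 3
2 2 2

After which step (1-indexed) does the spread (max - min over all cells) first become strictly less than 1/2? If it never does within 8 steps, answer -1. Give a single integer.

Step 1: max=8/3, min=2, spread=2/3
Step 2: max=151/60, min=25/12, spread=13/30
  -> spread < 1/2 first at step 2
Step 3: max=1291/540, min=493/225, spread=539/2700
Step 4: max=253331/108000, min=71533/32400, spread=44663/324000
Step 5: max=2257961/972000, min=2150701/972000, spread=5363/48600
Step 6: max=4199747/1822500, min=64849477/29160000, spread=93859/1166400
Step 7: max=501975671/218700000, min=3901587293/1749600000, spread=4568723/69984000
Step 8: max=120025575631/52488000000, min=234808995637/104976000000, spread=8387449/167961600

Answer: 2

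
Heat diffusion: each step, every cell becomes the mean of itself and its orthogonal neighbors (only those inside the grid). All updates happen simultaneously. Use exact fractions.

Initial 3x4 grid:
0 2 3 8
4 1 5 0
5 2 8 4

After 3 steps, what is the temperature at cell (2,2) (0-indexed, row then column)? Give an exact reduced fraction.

Answer: 3223/800

Derivation:
Step 1: cell (2,2) = 19/4
Step 2: cell (2,2) = 323/80
Step 3: cell (2,2) = 3223/800
Full grid after step 3:
  893/360 1621/600 12641/3600 8089/2160
  19747/7200 19231/6000 2687/750 58469/14400
  7153/2160 25327/7200 3223/800 61/15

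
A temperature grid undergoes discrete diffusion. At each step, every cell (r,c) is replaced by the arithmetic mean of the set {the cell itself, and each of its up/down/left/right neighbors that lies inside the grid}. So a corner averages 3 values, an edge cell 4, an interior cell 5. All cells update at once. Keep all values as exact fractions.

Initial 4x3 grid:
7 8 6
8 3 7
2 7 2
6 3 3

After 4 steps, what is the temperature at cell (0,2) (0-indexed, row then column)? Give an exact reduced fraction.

Answer: 4963/864

Derivation:
Step 1: cell (0,2) = 7
Step 2: cell (0,2) = 35/6
Step 3: cell (0,2) = 1469/240
Step 4: cell (0,2) = 4963/864
Full grid after step 4:
  15493/2592 262781/43200 4963/864
  246731/43200 96541/18000 78077/14400
  208487/43200 350519/72000 194687/43200
  118783/25920 728953/172800 111103/25920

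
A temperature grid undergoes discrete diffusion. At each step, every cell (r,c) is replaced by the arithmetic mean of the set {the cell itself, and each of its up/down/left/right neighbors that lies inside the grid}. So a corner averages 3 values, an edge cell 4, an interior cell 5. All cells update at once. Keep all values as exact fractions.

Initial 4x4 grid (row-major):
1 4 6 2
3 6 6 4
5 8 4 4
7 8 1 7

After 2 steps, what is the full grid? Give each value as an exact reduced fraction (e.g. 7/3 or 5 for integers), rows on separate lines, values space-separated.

Answer: 32/9 1009/240 359/80 25/6
527/120 124/25 237/50 359/80
671/120 559/100 103/20 347/80
221/36 179/30 49/10 55/12

Derivation:
After step 1:
  8/3 17/4 9/2 4
  15/4 27/5 26/5 4
  23/4 31/5 23/5 19/4
  20/3 6 5 4
After step 2:
  32/9 1009/240 359/80 25/6
  527/120 124/25 237/50 359/80
  671/120 559/100 103/20 347/80
  221/36 179/30 49/10 55/12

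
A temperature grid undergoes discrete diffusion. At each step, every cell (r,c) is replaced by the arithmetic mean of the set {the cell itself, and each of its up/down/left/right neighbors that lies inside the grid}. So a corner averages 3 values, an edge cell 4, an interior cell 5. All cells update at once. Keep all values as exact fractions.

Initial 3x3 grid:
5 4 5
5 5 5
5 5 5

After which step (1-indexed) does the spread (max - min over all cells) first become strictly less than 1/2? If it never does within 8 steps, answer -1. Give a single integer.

Answer: 1

Derivation:
Step 1: max=5, min=14/3, spread=1/3
  -> spread < 1/2 first at step 1
Step 2: max=5, min=1133/240, spread=67/240
Step 3: max=993/200, min=10363/2160, spread=1807/10800
Step 4: max=26639/5400, min=4162037/864000, spread=33401/288000
Step 5: max=2656609/540000, min=37650067/7776000, spread=3025513/38880000
Step 6: max=141244051/28800000, min=15087073133/3110400000, spread=53531/995328
Step 7: max=38088883949/7776000000, min=907087074151/186624000000, spread=450953/11943936
Step 8: max=4564591389481/933120000000, min=54478296439397/11197440000000, spread=3799043/143327232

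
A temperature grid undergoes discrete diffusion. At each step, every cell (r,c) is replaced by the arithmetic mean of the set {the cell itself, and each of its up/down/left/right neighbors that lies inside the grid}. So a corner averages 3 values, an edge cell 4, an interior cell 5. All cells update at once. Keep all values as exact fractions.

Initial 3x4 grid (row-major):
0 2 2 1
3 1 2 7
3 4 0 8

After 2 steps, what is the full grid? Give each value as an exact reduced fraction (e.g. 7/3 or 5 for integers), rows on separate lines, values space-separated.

After step 1:
  5/3 5/4 7/4 10/3
  7/4 12/5 12/5 9/2
  10/3 2 7/2 5
After step 2:
  14/9 53/30 131/60 115/36
  183/80 49/25 291/100 457/120
  85/36 337/120 129/40 13/3

Answer: 14/9 53/30 131/60 115/36
183/80 49/25 291/100 457/120
85/36 337/120 129/40 13/3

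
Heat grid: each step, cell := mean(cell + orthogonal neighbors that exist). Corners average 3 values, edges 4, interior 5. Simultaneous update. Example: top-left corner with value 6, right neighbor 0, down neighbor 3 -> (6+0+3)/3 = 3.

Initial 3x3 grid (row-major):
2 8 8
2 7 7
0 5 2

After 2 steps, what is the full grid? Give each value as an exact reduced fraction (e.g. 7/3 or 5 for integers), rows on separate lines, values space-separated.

After step 1:
  4 25/4 23/3
  11/4 29/5 6
  7/3 7/2 14/3
After step 2:
  13/3 1423/240 239/36
  893/240 243/50 181/30
  103/36 163/40 85/18

Answer: 13/3 1423/240 239/36
893/240 243/50 181/30
103/36 163/40 85/18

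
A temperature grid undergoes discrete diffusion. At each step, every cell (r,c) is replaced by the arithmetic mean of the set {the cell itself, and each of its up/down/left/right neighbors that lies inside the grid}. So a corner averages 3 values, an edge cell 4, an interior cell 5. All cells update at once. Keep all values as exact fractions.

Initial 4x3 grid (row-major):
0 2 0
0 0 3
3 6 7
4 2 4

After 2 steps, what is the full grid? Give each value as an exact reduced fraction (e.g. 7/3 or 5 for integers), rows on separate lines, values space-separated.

Answer: 23/36 151/120 14/9
103/60 191/100 341/120
53/20 361/100 463/120
41/12 56/15 40/9

Derivation:
After step 1:
  2/3 1/2 5/3
  3/4 11/5 5/2
  13/4 18/5 5
  3 4 13/3
After step 2:
  23/36 151/120 14/9
  103/60 191/100 341/120
  53/20 361/100 463/120
  41/12 56/15 40/9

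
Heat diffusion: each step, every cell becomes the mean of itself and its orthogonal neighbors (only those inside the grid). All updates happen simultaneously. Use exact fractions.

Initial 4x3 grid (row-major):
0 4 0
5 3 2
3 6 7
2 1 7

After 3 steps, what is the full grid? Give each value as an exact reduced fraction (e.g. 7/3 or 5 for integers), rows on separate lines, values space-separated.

After step 1:
  3 7/4 2
  11/4 4 3
  4 4 11/2
  2 4 5
After step 2:
  5/2 43/16 9/4
  55/16 31/10 29/8
  51/16 43/10 35/8
  10/3 15/4 29/6
After step 3:
  23/8 843/320 137/48
  489/160 343/100 267/80
  1711/480 1497/400 257/60
  493/144 973/240 311/72

Answer: 23/8 843/320 137/48
489/160 343/100 267/80
1711/480 1497/400 257/60
493/144 973/240 311/72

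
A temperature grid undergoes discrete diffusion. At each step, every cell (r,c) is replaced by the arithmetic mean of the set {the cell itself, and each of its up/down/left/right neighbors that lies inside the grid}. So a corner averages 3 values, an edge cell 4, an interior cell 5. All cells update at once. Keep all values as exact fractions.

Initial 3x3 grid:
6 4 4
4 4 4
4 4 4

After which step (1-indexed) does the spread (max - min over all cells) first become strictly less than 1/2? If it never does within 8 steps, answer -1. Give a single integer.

Step 1: max=14/3, min=4, spread=2/3
Step 2: max=41/9, min=4, spread=5/9
Step 3: max=473/108, min=4, spread=41/108
  -> spread < 1/2 first at step 3
Step 4: max=28051/6480, min=731/180, spread=347/1296
Step 5: max=1662137/388800, min=7357/1800, spread=2921/15552
Step 6: max=99140539/23328000, min=889483/216000, spread=24611/186624
Step 7: max=5917442033/1399680000, min=20096741/4860000, spread=207329/2239488
Step 8: max=353953152451/83980800000, min=1075601599/259200000, spread=1746635/26873856

Answer: 3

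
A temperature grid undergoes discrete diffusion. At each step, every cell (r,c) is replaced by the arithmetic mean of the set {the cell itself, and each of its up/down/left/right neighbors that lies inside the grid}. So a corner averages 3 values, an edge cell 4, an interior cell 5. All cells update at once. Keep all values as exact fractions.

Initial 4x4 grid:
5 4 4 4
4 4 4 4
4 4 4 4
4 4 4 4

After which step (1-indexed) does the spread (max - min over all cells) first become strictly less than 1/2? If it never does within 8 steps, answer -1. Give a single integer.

Answer: 1

Derivation:
Step 1: max=13/3, min=4, spread=1/3
  -> spread < 1/2 first at step 1
Step 2: max=77/18, min=4, spread=5/18
Step 3: max=905/216, min=4, spread=41/216
Step 4: max=26963/6480, min=4, spread=1043/6480
Step 5: max=803153/194400, min=4, spread=25553/194400
Step 6: max=23999459/5832000, min=72079/18000, spread=645863/5832000
Step 7: max=717481691/174960000, min=480971/120000, spread=16225973/174960000
Step 8: max=21472677983/5248800000, min=216701/54000, spread=409340783/5248800000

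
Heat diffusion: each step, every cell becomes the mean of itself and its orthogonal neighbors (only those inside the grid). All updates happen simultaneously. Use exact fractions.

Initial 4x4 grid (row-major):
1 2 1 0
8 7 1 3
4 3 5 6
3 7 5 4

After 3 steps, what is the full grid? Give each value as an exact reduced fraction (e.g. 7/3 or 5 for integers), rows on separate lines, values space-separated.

Answer: 7957/2160 23293/7200 17381/7200 4799/2160
15389/3600 22627/6000 3997/1200 1301/450
16397/3600 27367/6000 8263/2000 102/25
10297/2160 33529/7200 11387/2400 653/144

Derivation:
After step 1:
  11/3 11/4 1 4/3
  5 21/5 17/5 5/2
  9/2 26/5 4 9/2
  14/3 9/2 21/4 5
After step 2:
  137/36 697/240 509/240 29/18
  521/120 411/100 151/50 44/15
  581/120 112/25 447/100 4
  41/9 1177/240 75/16 59/12
After step 3:
  7957/2160 23293/7200 17381/7200 4799/2160
  15389/3600 22627/6000 3997/1200 1301/450
  16397/3600 27367/6000 8263/2000 102/25
  10297/2160 33529/7200 11387/2400 653/144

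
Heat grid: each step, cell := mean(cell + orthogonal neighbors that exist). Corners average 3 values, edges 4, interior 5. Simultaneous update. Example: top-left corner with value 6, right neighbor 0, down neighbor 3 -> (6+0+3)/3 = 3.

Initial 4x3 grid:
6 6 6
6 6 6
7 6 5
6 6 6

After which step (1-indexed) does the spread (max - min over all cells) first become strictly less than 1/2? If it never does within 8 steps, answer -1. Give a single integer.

Step 1: max=19/3, min=17/3, spread=2/3
Step 2: max=149/24, min=139/24, spread=5/12
  -> spread < 1/2 first at step 2
Step 3: max=1325/216, min=1267/216, spread=29/108
Step 4: max=329/54, min=319/54, spread=5/27
Step 5: max=15719/2592, min=15385/2592, spread=167/1296
Step 6: max=47009/7776, min=46303/7776, spread=353/3888
Step 7: max=1125739/186624, min=1113749/186624, spread=5995/93312
Step 8: max=6744023/1119744, min=6692905/1119744, spread=25559/559872

Answer: 2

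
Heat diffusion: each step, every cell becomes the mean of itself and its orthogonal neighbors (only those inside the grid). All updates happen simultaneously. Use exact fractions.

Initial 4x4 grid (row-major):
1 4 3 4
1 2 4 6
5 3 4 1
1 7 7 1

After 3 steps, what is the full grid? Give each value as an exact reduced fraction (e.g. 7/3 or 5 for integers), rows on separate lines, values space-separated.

Answer: 37/15 7031/2400 24989/7200 2027/540
6641/2400 77/25 43/12 26339/7200
23483/7200 1376/375 369/100 8761/2400
1039/270 28433/7200 9571/2400 659/180

Derivation:
After step 1:
  2 5/2 15/4 13/3
  9/4 14/5 19/5 15/4
  5/2 21/5 19/5 3
  13/3 9/2 19/4 3
After step 2:
  9/4 221/80 863/240 71/18
  191/80 311/100 179/50 893/240
  797/240 89/25 391/100 271/80
  34/9 1067/240 321/80 43/12
After step 3:
  37/15 7031/2400 24989/7200 2027/540
  6641/2400 77/25 43/12 26339/7200
  23483/7200 1376/375 369/100 8761/2400
  1039/270 28433/7200 9571/2400 659/180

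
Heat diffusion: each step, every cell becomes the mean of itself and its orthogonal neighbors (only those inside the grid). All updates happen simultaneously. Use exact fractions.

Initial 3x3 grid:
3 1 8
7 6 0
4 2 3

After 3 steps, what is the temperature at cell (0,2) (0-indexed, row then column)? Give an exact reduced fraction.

Step 1: cell (0,2) = 3
Step 2: cell (0,2) = 47/12
Step 3: cell (0,2) = 281/80
Full grid after step 3:
  4331/1080 28867/7200 281/80
  847/200 10829/3000 51509/14400
  8387/2160 17953/4800 427/135

Answer: 281/80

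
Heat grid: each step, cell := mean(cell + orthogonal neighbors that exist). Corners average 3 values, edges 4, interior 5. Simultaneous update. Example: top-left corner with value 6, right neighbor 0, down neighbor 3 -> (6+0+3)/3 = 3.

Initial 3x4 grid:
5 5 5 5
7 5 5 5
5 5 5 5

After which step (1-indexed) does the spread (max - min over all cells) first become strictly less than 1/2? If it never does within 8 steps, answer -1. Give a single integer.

Step 1: max=17/3, min=5, spread=2/3
Step 2: max=667/120, min=5, spread=67/120
Step 3: max=5837/1080, min=5, spread=437/1080
  -> spread < 1/2 first at step 3
Step 4: max=2317531/432000, min=2509/500, spread=29951/86400
Step 5: max=20655821/3888000, min=17033/3375, spread=206761/777600
Step 6: max=8232195571/1555200000, min=13665671/2700000, spread=14430763/62208000
Step 7: max=491667741689/93312000000, min=1097652727/216000000, spread=139854109/746496000
Step 8: max=29416071890251/5598720000000, min=99051228977/19440000000, spread=7114543559/44789760000

Answer: 3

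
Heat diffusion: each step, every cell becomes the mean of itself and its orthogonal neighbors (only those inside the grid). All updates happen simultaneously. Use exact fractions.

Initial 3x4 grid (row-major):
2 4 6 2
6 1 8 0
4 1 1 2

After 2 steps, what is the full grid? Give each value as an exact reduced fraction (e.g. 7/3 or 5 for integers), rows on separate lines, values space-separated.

Answer: 7/2 65/16 847/240 32/9
179/48 309/100 91/25 37/15
26/9 149/48 179/80 7/3

Derivation:
After step 1:
  4 13/4 5 8/3
  13/4 4 16/5 3
  11/3 7/4 3 1
After step 2:
  7/2 65/16 847/240 32/9
  179/48 309/100 91/25 37/15
  26/9 149/48 179/80 7/3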